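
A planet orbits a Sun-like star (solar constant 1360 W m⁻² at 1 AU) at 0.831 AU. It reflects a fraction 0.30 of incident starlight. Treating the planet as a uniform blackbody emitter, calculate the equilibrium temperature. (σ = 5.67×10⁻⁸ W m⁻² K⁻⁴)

Flux at 0.831 AU: S = 1360/0.831² = 1970 W m⁻².
Energy balance: absorbed = emitted ⇒ πR²·S(1−A) = 4πR²·σT_eq⁴, so T_eq⁴ = S(1−A)/(4σ).
T_eq = [1970 × 0.70 / (4 × 5.67×10⁻⁸)]^(1/4) = (6.08×10⁹)^(1/4) = 279 K.

T_eq ≈ 279 K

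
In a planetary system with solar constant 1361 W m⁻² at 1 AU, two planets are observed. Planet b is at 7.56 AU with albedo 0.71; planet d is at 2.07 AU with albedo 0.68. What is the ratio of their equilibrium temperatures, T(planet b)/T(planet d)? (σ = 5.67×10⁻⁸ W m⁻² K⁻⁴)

T₁/T₂ ≈ 0.511

T_eq = [S₀(1−A)/(4σd²)]^(1/4), so T ∝ (1−A)^(1/4) / √d.
T₁ = [1361×0.29/(4×5.67×10⁻⁸×7.56²)]^(1/4) = 74.28 K.
T₂ = [1361×0.32/(4×5.67×10⁻⁸×2.07²)]^(1/4) = 145.50 K.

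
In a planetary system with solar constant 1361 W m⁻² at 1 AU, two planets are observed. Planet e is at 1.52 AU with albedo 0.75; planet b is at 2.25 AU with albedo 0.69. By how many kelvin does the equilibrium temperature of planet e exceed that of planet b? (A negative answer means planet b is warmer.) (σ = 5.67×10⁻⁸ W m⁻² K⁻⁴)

T_eq = [S₀(1−A)/(4σd²)]^(1/4), so T ∝ (1−A)^(1/4) / √d.
T₁ = [1361×0.25/(4×5.67×10⁻⁸×1.52²)]^(1/4) = 159.63 K.
T₂ = [1361×0.31/(4×5.67×10⁻⁸×2.25²)]^(1/4) = 138.45 K.

ΔT ≈ 21.2 K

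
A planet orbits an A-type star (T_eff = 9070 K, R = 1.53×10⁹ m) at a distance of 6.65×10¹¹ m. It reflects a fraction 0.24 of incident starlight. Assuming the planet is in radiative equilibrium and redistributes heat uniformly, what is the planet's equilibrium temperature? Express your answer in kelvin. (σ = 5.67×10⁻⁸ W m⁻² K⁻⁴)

T_eq ≈ 287 K

L = 4πR_⋆²σT_⋆⁴ = 4π(1.53×10⁹)² × 5.67×10⁻⁸ × (9070)⁴ = 1.13×10²⁸ W.
S = L/(4πd²) = 2030 W m⁻².
Energy balance: absorbed = emitted ⇒ πR²·S(1−A) = 4πR²·σT_eq⁴, so T_eq⁴ = S(1−A)/(4σ).
T_eq = [2030 × 0.76 / (4 × 5.67×10⁻⁸)]^(1/4) = (6.81×10⁹)^(1/4) = 287 K.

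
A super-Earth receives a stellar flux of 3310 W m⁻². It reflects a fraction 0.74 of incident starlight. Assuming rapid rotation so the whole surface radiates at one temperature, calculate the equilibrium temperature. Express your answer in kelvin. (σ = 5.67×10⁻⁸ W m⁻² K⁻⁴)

T_eq ≈ 248 K

Energy balance: absorbed = emitted ⇒ πR²·S(1−A) = 4πR²·σT_eq⁴, so T_eq⁴ = S(1−A)/(4σ).
T_eq = [3310 × 0.26 / (4 × 5.67×10⁻⁸)]^(1/4) = (3.79×10⁹)^(1/4) = 248 K.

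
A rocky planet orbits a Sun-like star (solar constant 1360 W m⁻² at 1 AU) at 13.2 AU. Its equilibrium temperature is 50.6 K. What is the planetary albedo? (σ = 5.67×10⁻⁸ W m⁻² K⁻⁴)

Flux at 13.2 AU: S = 1360/13.2² = 7.81 W m⁻².
From T_eq⁴ = S(1−A)/(4σ): 1−A = 4σT_eq⁴/S.
1−A = 4 × 5.67×10⁻⁸ × (50.6)⁴ / 7.81 = 0.190.

A ≈ 0.81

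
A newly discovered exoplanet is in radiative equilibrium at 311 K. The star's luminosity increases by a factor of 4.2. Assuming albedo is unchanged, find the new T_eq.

T_eq ∝ L^(1/4) · d^(−1/2).
T′ = 311 × 4.2^(1/4) = 445 K.

T_eq ≈ 445 K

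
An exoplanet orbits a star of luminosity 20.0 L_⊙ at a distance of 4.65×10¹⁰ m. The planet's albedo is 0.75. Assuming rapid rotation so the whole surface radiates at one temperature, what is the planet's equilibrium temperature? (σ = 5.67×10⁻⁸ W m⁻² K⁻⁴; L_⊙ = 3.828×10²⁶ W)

L = 20.0 × 3.828×10²⁶ = 7.66×10²⁷ W.
Flux: S = L/(4πd²) = 7.66×10²⁷/(4π×(4.65×10¹⁰)²) = 2.82×10⁵ W m⁻².
Energy balance: absorbed = emitted ⇒ πR²·S(1−A) = 4πR²·σT_eq⁴, so T_eq⁴ = S(1−A)/(4σ).
T_eq = [2.82×10⁵ × 0.25 / (4 × 5.67×10⁻⁸)]^(1/4) = (3.11×10¹¹)^(1/4) = 747 K.

T_eq ≈ 747 K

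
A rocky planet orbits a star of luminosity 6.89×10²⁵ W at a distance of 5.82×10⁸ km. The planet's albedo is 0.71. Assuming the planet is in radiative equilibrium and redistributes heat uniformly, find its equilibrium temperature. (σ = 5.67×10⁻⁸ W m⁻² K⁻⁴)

d = 5.82×10⁸ km = 5.82×10¹¹ m.
Flux: S = L/(4πd²) = 6.89×10²⁵/(4π×(5.82×10¹¹)²) = 16.2 W m⁻².
Energy balance: absorbed = emitted ⇒ πR²·S(1−A) = 4πR²·σT_eq⁴, so T_eq⁴ = S(1−A)/(4σ).
T_eq = [16.2 × 0.29 / (4 × 5.67×10⁻⁸)]^(1/4) = (2.07×10⁷)^(1/4) = 67.4 K.

T_eq ≈ 67.4 K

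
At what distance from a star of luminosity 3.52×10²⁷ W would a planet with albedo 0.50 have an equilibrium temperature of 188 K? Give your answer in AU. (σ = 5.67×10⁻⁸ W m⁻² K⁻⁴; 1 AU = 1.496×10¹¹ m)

From T_eq⁴ = L(1−A)/(16πσd²): d = √[L(1−A)/(16πσT_eq⁴)].
d = √[3.52×10²⁷ × 0.50 / (16π × 5.67×10⁻⁸ × (188)⁴)] = 7.03×10¹¹ m = 4.70 AU.

d ≈ 4.70 AU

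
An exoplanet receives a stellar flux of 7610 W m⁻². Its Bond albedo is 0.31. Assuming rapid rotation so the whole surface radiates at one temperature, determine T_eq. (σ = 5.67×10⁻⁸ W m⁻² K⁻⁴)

Energy balance: absorbed = emitted ⇒ πR²·S(1−A) = 4πR²·σT_eq⁴, so T_eq⁴ = S(1−A)/(4σ).
T_eq = [7610 × 0.69 / (4 × 5.67×10⁻⁸)]^(1/4) = (2.32×10¹⁰)^(1/4) = 390 K.

T_eq ≈ 390 K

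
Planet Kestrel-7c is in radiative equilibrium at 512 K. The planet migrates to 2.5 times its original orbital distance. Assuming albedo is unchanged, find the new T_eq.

T_eq ≈ 324 K

T_eq ∝ L^(1/4) · d^(−1/2).
T′ = 512 / 2.5^(1/2) = 324 K.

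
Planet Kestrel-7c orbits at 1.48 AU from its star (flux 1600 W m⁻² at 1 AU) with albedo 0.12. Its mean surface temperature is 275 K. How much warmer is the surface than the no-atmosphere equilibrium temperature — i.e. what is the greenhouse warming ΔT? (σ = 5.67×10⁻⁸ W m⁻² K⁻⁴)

ΔT ≈ 44.3 K

S = 1600/1.48² = 730.5 W m⁻².
T_eq = [S(1−A)/(4σ)]^(1/4) = [730.5×0.88/(4×5.67×10⁻⁸)]^(1/4) = 230.7 K.
ΔT = T_surf − T_eq = 275 − 230.7.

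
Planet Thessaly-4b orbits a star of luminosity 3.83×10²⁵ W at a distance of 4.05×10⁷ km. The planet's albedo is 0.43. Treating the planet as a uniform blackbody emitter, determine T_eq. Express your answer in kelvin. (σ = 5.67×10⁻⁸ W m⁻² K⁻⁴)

d = 4.05×10⁷ km = 4.05×10¹⁰ m.
Flux: S = L/(4πd²) = 3.83×10²⁵/(4π×(4.05×10¹⁰)²) = 1860 W m⁻².
Energy balance: absorbed = emitted ⇒ πR²·S(1−A) = 4πR²·σT_eq⁴, so T_eq⁴ = S(1−A)/(4σ).
T_eq = [1860 × 0.57 / (4 × 5.67×10⁻⁸)]^(1/4) = (4.67×10⁹)^(1/4) = 261 K.

T_eq ≈ 261 K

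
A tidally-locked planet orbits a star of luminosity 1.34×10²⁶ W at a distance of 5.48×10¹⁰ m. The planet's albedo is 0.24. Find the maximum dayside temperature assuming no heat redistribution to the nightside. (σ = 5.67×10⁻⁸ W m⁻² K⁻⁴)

T_ss ≈ 467 K

Flux: S = L/(4πd²) = 1.34×10²⁶/(4π×(5.48×10¹⁰)²) = 3550 W m⁻².
With no redistribution each surface element balances locally: S(1−A) = σT⁴.
T = [3550 × 0.76 / 5.67×10⁻⁸]^(1/4) = (4.76×10¹⁰)^(1/4) = 467 K.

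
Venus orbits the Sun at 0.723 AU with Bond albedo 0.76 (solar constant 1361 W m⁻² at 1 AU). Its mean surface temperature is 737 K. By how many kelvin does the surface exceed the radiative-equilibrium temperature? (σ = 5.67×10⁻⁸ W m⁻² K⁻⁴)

S = 1361/0.723² = 2604 W m⁻².
T_eq = [S(1−A)/(4σ)]^(1/4) = [2604×0.24/(4×5.67×10⁻⁸)]^(1/4) = 229.1 K.
ΔT = T_surf − T_eq = 737 − 229.1.

ΔT ≈ 507.9 K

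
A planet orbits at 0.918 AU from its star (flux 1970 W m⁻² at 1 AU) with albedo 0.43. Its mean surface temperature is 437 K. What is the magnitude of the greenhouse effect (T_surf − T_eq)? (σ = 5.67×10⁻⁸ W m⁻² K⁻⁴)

ΔT ≈ 160.1 K

S = 1970/0.918² = 2338 W m⁻².
T_eq = [S(1−A)/(4σ)]^(1/4) = [2338×0.57/(4×5.67×10⁻⁸)]^(1/4) = 276.9 K.
ΔT = T_surf − T_eq = 437 − 276.9.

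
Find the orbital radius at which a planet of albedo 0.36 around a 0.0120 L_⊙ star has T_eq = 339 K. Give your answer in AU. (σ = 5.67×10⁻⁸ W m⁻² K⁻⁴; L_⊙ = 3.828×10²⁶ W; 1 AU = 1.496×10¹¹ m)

L = 0.0120 × 3.828×10²⁶ = 4.59×10²⁴ W.
From T_eq⁴ = L(1−A)/(16πσd²): d = √[L(1−A)/(16πσT_eq⁴)].
d = √[4.59×10²⁴ × 0.64 / (16π × 5.67×10⁻⁸ × (339)⁴)] = 8.84×10⁹ m = 0.0591 AU.

d ≈ 0.0591 AU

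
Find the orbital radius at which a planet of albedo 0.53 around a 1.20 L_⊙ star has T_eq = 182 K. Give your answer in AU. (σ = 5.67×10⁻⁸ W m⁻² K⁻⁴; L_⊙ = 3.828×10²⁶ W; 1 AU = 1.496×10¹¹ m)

d ≈ 1.76 AU

L = 1.20 × 3.828×10²⁶ = 4.59×10²⁶ W.
From T_eq⁴ = L(1−A)/(16πσd²): d = √[L(1−A)/(16πσT_eq⁴)].
d = √[4.59×10²⁶ × 0.47 / (16π × 5.67×10⁻⁸ × (182)⁴)] = 2.63×10¹¹ m = 1.76 AU.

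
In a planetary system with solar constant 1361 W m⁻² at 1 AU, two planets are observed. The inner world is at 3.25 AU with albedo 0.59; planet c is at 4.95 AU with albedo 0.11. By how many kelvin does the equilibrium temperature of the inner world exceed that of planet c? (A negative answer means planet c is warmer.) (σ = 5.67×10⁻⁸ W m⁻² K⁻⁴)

ΔT ≈ 2.0 K

T_eq = [S₀(1−A)/(4σd²)]^(1/4), so T ∝ (1−A)^(1/4) / √d.
T₁ = [1361×0.41/(4×5.67×10⁻⁸×3.25²)]^(1/4) = 123.54 K.
T₂ = [1361×0.89/(4×5.67×10⁻⁸×4.95²)]^(1/4) = 121.51 K.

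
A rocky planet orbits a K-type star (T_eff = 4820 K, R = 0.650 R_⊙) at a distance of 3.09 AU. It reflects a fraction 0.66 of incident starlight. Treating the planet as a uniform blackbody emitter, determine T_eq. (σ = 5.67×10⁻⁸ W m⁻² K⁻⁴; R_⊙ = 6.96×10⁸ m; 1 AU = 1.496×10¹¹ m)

R_⋆ = 0.650 × 6.96×10⁸ = 4.52×10⁸ m.
d = 3.09 AU = 4.62×10¹¹ m.
L = 4πR_⋆²σT_⋆⁴ = 4π(4.52×10⁸)² × 5.67×10⁻⁸ × (4820)⁴ = 7.87×10²⁵ W.
S = L/(4πd²) = 29.3 W m⁻².
Energy balance: absorbed = emitted ⇒ πR²·S(1−A) = 4πR²·σT_eq⁴, so T_eq⁴ = S(1−A)/(4σ).
T_eq = [29.3 × 0.34 / (4 × 5.67×10⁻⁸)]^(1/4) = (4.39×10⁷)^(1/4) = 81.4 K.

T_eq ≈ 81.4 K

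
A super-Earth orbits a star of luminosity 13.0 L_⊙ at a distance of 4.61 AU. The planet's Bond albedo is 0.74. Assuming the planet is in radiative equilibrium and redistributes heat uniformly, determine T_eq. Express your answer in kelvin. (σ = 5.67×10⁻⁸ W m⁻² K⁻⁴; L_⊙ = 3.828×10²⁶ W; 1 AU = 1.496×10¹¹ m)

T_eq ≈ 176 K

d = 4.61 AU = 6.90×10¹¹ m.
L = 13.0 × 3.828×10²⁶ = 4.98×10²⁷ W.
Flux: S = L/(4πd²) = 4.98×10²⁷/(4π×(6.90×10¹¹)²) = 833 W m⁻².
Energy balance: absorbed = emitted ⇒ πR²·S(1−A) = 4πR²·σT_eq⁴, so T_eq⁴ = S(1−A)/(4σ).
T_eq = [833 × 0.26 / (4 × 5.67×10⁻⁸)]^(1/4) = (9.54×10⁸)^(1/4) = 176 K.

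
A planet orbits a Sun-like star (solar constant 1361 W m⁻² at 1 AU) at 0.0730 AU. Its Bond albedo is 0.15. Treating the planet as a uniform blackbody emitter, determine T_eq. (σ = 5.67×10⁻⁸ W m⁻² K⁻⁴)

Flux at 0.0730 AU: S = 1361/0.0730² = 2.55×10⁵ W m⁻².
Energy balance: absorbed = emitted ⇒ πR²·S(1−A) = 4πR²·σT_eq⁴, so T_eq⁴ = S(1−A)/(4σ).
T_eq = [2.55×10⁵ × 0.85 / (4 × 5.67×10⁻⁸)]^(1/4) = (9.57×10¹¹)^(1/4) = 989 K.

T_eq ≈ 989 K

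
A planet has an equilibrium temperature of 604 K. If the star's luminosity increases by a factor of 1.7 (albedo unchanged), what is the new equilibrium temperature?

T_eq ∝ L^(1/4) · d^(−1/2).
T′ = 604 × 1.7^(1/4) = 690 K.

T_eq ≈ 690 K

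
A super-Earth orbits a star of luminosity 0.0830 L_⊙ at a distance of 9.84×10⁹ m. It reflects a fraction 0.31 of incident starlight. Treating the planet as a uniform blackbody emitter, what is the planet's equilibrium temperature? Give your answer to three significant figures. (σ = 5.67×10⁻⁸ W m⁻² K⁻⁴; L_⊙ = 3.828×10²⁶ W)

T_eq ≈ 531 K

L = 0.0830 × 3.828×10²⁶ = 3.18×10²⁵ W.
Flux: S = L/(4πd²) = 3.18×10²⁵/(4π×(9.84×10⁹)²) = 2.61×10⁴ W m⁻².
Energy balance: absorbed = emitted ⇒ πR²·S(1−A) = 4πR²·σT_eq⁴, so T_eq⁴ = S(1−A)/(4σ).
T_eq = [2.61×10⁴ × 0.69 / (4 × 5.67×10⁻⁸)]^(1/4) = (7.94×10¹⁰)^(1/4) = 531 K.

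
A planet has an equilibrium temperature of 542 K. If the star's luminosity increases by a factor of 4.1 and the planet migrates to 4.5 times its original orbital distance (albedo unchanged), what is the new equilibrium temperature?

T_eq ∝ L^(1/4) · d^(−1/2).
T′ = 542 × 4.1^(1/4) / 4.5^(1/2) = 364 K.

T_eq ≈ 364 K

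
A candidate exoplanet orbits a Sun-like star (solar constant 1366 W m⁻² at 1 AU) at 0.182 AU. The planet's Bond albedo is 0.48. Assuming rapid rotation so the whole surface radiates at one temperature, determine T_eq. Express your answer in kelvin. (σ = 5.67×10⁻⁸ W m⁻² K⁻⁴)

T_eq ≈ 555 K

Flux at 0.182 AU: S = 1366/0.182² = 4.12×10⁴ W m⁻².
Energy balance: absorbed = emitted ⇒ πR²·S(1−A) = 4πR²·σT_eq⁴, so T_eq⁴ = S(1−A)/(4σ).
T_eq = [4.12×10⁴ × 0.52 / (4 × 5.67×10⁻⁸)]^(1/4) = (9.46×10¹⁰)^(1/4) = 555 K.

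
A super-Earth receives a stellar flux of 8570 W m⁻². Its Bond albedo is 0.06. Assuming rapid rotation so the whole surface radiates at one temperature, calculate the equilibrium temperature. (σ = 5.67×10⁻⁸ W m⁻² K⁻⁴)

Energy balance: absorbed = emitted ⇒ πR²·S(1−A) = 4πR²·σT_eq⁴, so T_eq⁴ = S(1−A)/(4σ).
T_eq = [8570 × 0.94 / (4 × 5.67×10⁻⁸)]^(1/4) = (3.55×10¹⁰)^(1/4) = 434 K.

T_eq ≈ 434 K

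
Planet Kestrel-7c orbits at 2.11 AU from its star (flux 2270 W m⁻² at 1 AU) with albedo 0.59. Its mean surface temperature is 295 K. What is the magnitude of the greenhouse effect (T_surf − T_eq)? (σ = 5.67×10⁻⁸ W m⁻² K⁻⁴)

ΔT ≈ 120.8 K

S = 2270/2.11² = 509.9 W m⁻².
T_eq = [S(1−A)/(4σ)]^(1/4) = [509.9×0.41/(4×5.67×10⁻⁸)]^(1/4) = 174.2 K.
ΔT = T_surf − T_eq = 295 − 174.2.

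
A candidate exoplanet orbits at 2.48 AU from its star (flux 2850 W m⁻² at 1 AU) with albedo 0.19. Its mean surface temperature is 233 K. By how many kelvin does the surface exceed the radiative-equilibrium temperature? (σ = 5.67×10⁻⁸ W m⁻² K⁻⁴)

S = 2850/2.48² = 463.4 W m⁻².
T_eq = [S(1−A)/(4σ)]^(1/4) = [463.4×0.81/(4×5.67×10⁻⁸)]^(1/4) = 201.7 K.
ΔT = T_surf − T_eq = 233 − 201.7.

ΔT ≈ 31.3 K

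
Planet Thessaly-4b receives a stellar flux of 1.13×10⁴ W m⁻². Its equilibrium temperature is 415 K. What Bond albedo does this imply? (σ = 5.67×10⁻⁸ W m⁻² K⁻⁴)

From T_eq⁴ = S(1−A)/(4σ): 1−A = 4σT_eq⁴/S.
1−A = 4 × 5.67×10⁻⁸ × (415)⁴ / 1.13×10⁴ = 0.595.

A ≈ 0.40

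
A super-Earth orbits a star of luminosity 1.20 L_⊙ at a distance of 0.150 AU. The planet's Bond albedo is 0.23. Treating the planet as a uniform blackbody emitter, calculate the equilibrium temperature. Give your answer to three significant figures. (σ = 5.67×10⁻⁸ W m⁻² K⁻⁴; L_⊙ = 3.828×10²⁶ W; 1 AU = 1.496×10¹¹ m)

d = 0.150 AU = 2.24×10¹⁰ m.
L = 1.20 × 3.828×10²⁶ = 4.59×10²⁶ W.
Flux: S = L/(4πd²) = 4.59×10²⁶/(4π×(2.24×10¹⁰)²) = 7.26×10⁴ W m⁻².
Energy balance: absorbed = emitted ⇒ πR²·S(1−A) = 4πR²·σT_eq⁴, so T_eq⁴ = S(1−A)/(4σ).
T_eq = [7.26×10⁴ × 0.77 / (4 × 5.67×10⁻⁸)]^(1/4) = (2.46×10¹¹)^(1/4) = 705 K.

T_eq ≈ 705 K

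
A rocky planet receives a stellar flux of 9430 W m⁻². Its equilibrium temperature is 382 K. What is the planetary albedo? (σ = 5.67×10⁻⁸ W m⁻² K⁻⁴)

From T_eq⁴ = S(1−A)/(4σ): 1−A = 4σT_eq⁴/S.
1−A = 4 × 5.67×10⁻⁸ × (382)⁴ / 9430 = 0.512.

A ≈ 0.49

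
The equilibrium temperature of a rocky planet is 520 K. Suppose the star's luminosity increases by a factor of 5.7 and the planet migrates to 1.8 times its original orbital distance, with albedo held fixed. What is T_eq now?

T_eq ∝ L^(1/4) · d^(−1/2).
T′ = 520 × 5.7^(1/4) / 1.8^(1/2) = 599 K.

T_eq ≈ 599 K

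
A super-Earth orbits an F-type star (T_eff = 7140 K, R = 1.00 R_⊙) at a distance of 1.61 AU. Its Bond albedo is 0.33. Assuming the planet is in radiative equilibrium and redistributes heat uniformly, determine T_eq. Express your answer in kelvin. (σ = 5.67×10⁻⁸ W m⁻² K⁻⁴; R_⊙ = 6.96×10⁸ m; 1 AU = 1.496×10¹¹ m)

R_⋆ = 1.00 × 6.96×10⁸ = 6.96×10⁸ m.
d = 1.61 AU = 2.41×10¹¹ m.
L = 4πR_⋆²σT_⋆⁴ = 4π(6.96×10⁸)² × 5.67×10⁻⁸ × (7140)⁴ = 8.97×10²⁶ W.
S = L/(4πd²) = 1230 W m⁻².
Energy balance: absorbed = emitted ⇒ πR²·S(1−A) = 4πR²·σT_eq⁴, so T_eq⁴ = S(1−A)/(4σ).
T_eq = [1230 × 0.67 / (4 × 5.67×10⁻⁸)]^(1/4) = (3.64×10⁹)^(1/4) = 246 K.

T_eq ≈ 246 K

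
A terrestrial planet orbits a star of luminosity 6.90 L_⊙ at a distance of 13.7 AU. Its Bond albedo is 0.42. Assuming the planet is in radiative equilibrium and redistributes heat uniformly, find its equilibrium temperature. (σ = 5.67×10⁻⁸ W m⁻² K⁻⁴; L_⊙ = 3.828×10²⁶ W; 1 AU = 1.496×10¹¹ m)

d = 13.7 AU = 2.05×10¹² m.
L = 6.90 × 3.828×10²⁶ = 2.64×10²⁷ W.
Flux: S = L/(4πd²) = 2.64×10²⁷/(4π×(2.05×10¹²)²) = 50.0 W m⁻².
Energy balance: absorbed = emitted ⇒ πR²·S(1−A) = 4πR²·σT_eq⁴, so T_eq⁴ = S(1−A)/(4σ).
T_eq = [50.0 × 0.58 / (4 × 5.67×10⁻⁸)]^(1/4) = (1.28×10⁸)^(1/4) = 106 K.

T_eq ≈ 106 K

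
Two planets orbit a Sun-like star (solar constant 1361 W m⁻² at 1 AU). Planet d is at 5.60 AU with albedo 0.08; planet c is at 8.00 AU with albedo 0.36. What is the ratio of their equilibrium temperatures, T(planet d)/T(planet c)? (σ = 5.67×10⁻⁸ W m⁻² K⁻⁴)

T₁/T₂ ≈ 1.309

T_eq = [S₀(1−A)/(4σd²)]^(1/4), so T ∝ (1−A)^(1/4) / √d.
T₁ = [1361×0.92/(4×5.67×10⁻⁸×5.60²)]^(1/4) = 115.19 K.
T₂ = [1361×0.64/(4×5.67×10⁻⁸×8.00²)]^(1/4) = 88.01 K.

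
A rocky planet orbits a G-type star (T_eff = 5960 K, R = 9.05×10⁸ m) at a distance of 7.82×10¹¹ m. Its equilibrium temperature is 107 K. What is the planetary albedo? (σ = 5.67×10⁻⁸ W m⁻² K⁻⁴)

L = 4πR_⋆²σT_⋆⁴ = 4π(9.05×10⁸)² × 5.67×10⁻⁸ × (5960)⁴ = 7.36×10²⁶ W.
S = L/(4πd²) = 95.8 W m⁻².
From T_eq⁴ = S(1−A)/(4σ): 1−A = 4σT_eq⁴/S.
1−A = 4 × 5.67×10⁻⁸ × (107)⁴ / 95.8 = 0.310.

A ≈ 0.69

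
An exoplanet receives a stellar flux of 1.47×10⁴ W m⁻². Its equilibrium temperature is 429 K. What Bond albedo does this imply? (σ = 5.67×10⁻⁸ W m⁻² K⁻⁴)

From T_eq⁴ = S(1−A)/(4σ): 1−A = 4σT_eq⁴/S.
1−A = 4 × 5.67×10⁻⁸ × (429)⁴ / 1.47×10⁴ = 0.523.

A ≈ 0.48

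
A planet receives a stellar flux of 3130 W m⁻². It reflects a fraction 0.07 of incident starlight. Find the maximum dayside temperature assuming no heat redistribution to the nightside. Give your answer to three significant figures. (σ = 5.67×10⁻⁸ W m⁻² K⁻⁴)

T_ss ≈ 476 K

With no redistribution each surface element balances locally: S(1−A) = σT⁴.
T = [3130 × 0.93 / 5.67×10⁻⁸]^(1/4) = (5.13×10¹⁰)^(1/4) = 476 K.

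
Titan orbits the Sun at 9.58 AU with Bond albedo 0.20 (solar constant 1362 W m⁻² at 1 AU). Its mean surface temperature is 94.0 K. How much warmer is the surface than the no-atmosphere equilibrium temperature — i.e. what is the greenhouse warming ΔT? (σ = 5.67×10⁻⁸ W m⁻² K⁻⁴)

ΔT ≈ 8.9 K

S = 1362/9.58² = 14.84 W m⁻².
T_eq = [S(1−A)/(4σ)]^(1/4) = [14.84×0.80/(4×5.67×10⁻⁸)]^(1/4) = 85.1 K.
ΔT = T_surf − T_eq = 94 − 85.1.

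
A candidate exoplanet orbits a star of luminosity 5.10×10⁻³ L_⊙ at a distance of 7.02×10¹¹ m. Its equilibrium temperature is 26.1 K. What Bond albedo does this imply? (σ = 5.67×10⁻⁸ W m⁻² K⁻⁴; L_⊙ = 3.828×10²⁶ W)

A ≈ 0.67

L = 5.10×10⁻³ × 3.828×10²⁶ = 1.95×10²⁴ W.
Flux: S = L/(4πd²) = 1.95×10²⁴/(4π×(7.02×10¹¹)²) = 0.315 W m⁻².
From T_eq⁴ = S(1−A)/(4σ): 1−A = 4σT_eq⁴/S.
1−A = 4 × 5.67×10⁻⁸ × (26.1)⁴ / 0.315 = 0.334.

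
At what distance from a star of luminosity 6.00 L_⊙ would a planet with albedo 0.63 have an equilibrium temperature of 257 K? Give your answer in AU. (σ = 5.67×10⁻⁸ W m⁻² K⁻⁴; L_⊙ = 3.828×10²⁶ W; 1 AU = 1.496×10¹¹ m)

L = 6.00 × 3.828×10²⁶ = 2.30×10²⁷ W.
From T_eq⁴ = L(1−A)/(16πσd²): d = √[L(1−A)/(16πσT_eq⁴)].
d = √[2.30×10²⁷ × 0.37 / (16π × 5.67×10⁻⁸ × (257)⁴)] = 2.61×10¹¹ m = 1.75 AU.

d ≈ 1.75 AU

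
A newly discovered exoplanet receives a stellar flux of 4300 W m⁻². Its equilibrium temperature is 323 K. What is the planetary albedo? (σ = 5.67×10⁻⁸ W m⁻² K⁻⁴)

A ≈ 0.43

From T_eq⁴ = S(1−A)/(4σ): 1−A = 4σT_eq⁴/S.
1−A = 4 × 5.67×10⁻⁸ × (323)⁴ / 4300 = 0.574.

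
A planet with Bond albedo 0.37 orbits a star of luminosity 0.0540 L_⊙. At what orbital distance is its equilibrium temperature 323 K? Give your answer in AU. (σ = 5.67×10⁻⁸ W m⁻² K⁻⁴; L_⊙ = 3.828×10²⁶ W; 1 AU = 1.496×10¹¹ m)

d ≈ 0.137 AU

L = 0.0540 × 3.828×10²⁶ = 2.07×10²⁵ W.
From T_eq⁴ = L(1−A)/(16πσd²): d = √[L(1−A)/(16πσT_eq⁴)].
d = √[2.07×10²⁵ × 0.63 / (16π × 5.67×10⁻⁸ × (323)⁴)] = 2.05×10¹⁰ m = 0.137 AU.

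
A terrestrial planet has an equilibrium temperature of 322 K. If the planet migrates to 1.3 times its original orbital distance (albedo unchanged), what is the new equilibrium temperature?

T_eq ∝ L^(1/4) · d^(−1/2).
T′ = 322 / 1.3^(1/2) = 282 K.

T_eq ≈ 282 K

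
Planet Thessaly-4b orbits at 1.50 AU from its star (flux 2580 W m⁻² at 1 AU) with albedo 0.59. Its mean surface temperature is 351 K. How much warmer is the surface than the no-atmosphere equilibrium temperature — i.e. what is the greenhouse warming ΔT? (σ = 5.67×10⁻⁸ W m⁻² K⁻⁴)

ΔT ≈ 137.6 K

S = 2580/1.50² = 1147 W m⁻².
T_eq = [S(1−A)/(4σ)]^(1/4) = [1147×0.41/(4×5.67×10⁻⁸)]^(1/4) = 213.4 K.
ΔT = T_surf − T_eq = 351 − 213.4.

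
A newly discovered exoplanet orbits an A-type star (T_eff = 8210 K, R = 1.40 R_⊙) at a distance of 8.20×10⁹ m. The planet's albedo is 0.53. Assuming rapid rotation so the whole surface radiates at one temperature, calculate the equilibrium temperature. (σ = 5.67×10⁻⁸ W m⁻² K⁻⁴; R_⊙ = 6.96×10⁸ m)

T_eq ≈ 1660 K

R_⋆ = 1.40 × 6.96×10⁸ = 9.74×10⁸ m.
L = 4πR_⋆²σT_⋆⁴ = 4π(9.74×10⁸)² × 5.67×10⁻⁸ × (8210)⁴ = 3.07×10²⁷ W.
S = L/(4πd²) = 3.64×10⁶ W m⁻².
Energy balance: absorbed = emitted ⇒ πR²·S(1−A) = 4πR²·σT_eq⁴, so T_eq⁴ = S(1−A)/(4σ).
T_eq = [3.64×10⁶ × 0.47 / (4 × 5.67×10⁻⁸)]^(1/4) = (7.54×10¹²)^(1/4) = 1660 K.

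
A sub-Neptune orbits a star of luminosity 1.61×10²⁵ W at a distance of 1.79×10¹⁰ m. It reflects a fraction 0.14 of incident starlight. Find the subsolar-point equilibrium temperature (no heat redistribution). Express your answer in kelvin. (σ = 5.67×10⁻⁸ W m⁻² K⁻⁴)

Flux: S = L/(4πd²) = 1.61×10²⁵/(4π×(1.79×10¹⁰)²) = 4000 W m⁻².
At the subsolar point the surface absorbs S(1−A) and emits σT⁴ per unit area — no factor of 4, since only the local patch is in balance.
T = [4000 × 0.86 / 5.67×10⁻⁸]^(1/4) = (6.06×10¹⁰)^(1/4) = 496 K.

T_ss ≈ 496 K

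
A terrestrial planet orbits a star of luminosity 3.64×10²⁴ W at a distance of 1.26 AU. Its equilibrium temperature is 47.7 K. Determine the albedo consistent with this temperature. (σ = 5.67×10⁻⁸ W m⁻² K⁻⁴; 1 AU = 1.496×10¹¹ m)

A ≈ 0.86

d = 1.26 AU = 1.88×10¹¹ m.
Flux: S = L/(4πd²) = 3.64×10²⁴/(4π×(1.88×10¹¹)²) = 8.15 W m⁻².
From T_eq⁴ = S(1−A)/(4σ): 1−A = 4σT_eq⁴/S.
1−A = 4 × 5.67×10⁻⁸ × (47.7)⁴ / 8.15 = 0.144.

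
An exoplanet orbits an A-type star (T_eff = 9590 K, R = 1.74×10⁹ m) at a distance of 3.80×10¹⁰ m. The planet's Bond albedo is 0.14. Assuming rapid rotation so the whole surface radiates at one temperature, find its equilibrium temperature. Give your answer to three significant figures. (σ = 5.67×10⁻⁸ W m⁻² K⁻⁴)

L = 4πR_⋆²σT_⋆⁴ = 4π(1.74×10⁹)² × 5.67×10⁻⁸ × (9590)⁴ = 1.82×10²⁸ W.
S = L/(4πd²) = 1.01×10⁶ W m⁻².
Energy balance: absorbed = emitted ⇒ πR²·S(1−A) = 4πR²·σT_eq⁴, so T_eq⁴ = S(1−A)/(4σ).
T_eq = [1.01×10⁶ × 0.86 / (4 × 5.67×10⁻⁸)]^(1/4) = (3.81×10¹²)^(1/4) = 1400 K.

T_eq ≈ 1400 K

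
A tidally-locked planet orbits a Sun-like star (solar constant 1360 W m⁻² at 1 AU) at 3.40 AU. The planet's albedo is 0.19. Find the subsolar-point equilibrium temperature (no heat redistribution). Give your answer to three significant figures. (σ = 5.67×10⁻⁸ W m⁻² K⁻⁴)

Flux at 3.40 AU: S = 1360/3.40² = 118 W m⁻².
At the subsolar point the surface absorbs S(1−A) and emits σT⁴ per unit area — no factor of 4, since only the local patch is in balance.
T = [118 × 0.81 / 5.67×10⁻⁸]^(1/4) = (1.68×10⁹)^(1/4) = 202 K.

T_ss ≈ 202 K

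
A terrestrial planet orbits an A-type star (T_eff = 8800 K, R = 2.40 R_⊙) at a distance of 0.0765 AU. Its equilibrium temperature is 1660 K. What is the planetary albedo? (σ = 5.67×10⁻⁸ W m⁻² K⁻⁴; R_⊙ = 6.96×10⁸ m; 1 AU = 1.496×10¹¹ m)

A ≈ 0.76

R_⋆ = 2.40 × 6.96×10⁸ = 1.67×10⁹ m.
d = 0.0765 AU = 1.14×10¹⁰ m.
L = 4πR_⋆²σT_⋆⁴ = 4π(1.67×10⁹)² × 5.67×10⁻⁸ × (8800)⁴ = 1.19×10²⁸ W.
S = L/(4πd²) = 7.24×10⁶ W m⁻².
From T_eq⁴ = S(1−A)/(4σ): 1−A = 4σT_eq⁴/S.
1−A = 4 × 5.67×10⁻⁸ × (1660)⁴ / 7.24×10⁶ = 0.238.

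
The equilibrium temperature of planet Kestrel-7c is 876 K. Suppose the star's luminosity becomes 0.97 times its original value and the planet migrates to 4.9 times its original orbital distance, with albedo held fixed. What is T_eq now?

T_eq ∝ L^(1/4) · d^(−1/2).
T′ = 876 × 0.97^(1/4) / 4.9^(1/2) = 393 K.

T_eq ≈ 393 K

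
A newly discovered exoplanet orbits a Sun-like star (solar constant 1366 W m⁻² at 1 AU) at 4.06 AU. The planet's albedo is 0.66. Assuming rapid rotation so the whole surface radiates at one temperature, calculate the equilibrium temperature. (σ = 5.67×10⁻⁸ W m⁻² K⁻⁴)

T_eq ≈ 106 K

Flux at 4.06 AU: S = 1366/4.06² = 82.9 W m⁻².
Energy balance: absorbed = emitted ⇒ πR²·S(1−A) = 4πR²·σT_eq⁴, so T_eq⁴ = S(1−A)/(4σ).
T_eq = [82.9 × 0.34 / (4 × 5.67×10⁻⁸)]^(1/4) = (1.24×10⁸)^(1/4) = 106 K.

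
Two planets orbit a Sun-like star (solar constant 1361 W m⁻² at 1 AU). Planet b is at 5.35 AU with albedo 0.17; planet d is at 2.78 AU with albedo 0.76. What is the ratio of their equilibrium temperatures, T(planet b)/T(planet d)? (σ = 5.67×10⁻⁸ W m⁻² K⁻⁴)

T₁/T₂ ≈ 0.983

T_eq = [S₀(1−A)/(4σd²)]^(1/4), so T ∝ (1−A)^(1/4) / √d.
T₁ = [1361×0.83/(4×5.67×10⁻⁸×5.35²)]^(1/4) = 114.85 K.
T₂ = [1361×0.24/(4×5.67×10⁻⁸×2.78²)]^(1/4) = 116.84 K.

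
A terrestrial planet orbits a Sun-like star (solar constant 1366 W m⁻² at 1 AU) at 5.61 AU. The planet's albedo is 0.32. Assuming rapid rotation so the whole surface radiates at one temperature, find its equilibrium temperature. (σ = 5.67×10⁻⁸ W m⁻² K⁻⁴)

T_eq ≈ 107 K

Flux at 5.61 AU: S = 1366/5.61² = 43.4 W m⁻².
Energy balance: absorbed = emitted ⇒ πR²·S(1−A) = 4πR²·σT_eq⁴, so T_eq⁴ = S(1−A)/(4σ).
T_eq = [43.4 × 0.68 / (4 × 5.67×10⁻⁸)]^(1/4) = (1.30×10⁸)^(1/4) = 107 K.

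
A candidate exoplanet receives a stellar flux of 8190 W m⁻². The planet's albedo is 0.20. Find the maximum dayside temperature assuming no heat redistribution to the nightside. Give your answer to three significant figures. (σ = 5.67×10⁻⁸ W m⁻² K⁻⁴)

With no redistribution each surface element balances locally: S(1−A) = σT⁴.
T = [8190 × 0.80 / 5.67×10⁻⁸]^(1/4) = (1.16×10¹¹)^(1/4) = 583 K.

T_ss ≈ 583 K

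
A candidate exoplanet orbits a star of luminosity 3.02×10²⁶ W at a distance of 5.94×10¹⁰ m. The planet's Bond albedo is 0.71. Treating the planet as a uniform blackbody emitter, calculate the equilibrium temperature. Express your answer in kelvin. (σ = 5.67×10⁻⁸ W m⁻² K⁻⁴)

T_eq ≈ 305 K

Flux: S = L/(4πd²) = 3.02×10²⁶/(4π×(5.94×10¹⁰)²) = 6810 W m⁻².
Energy balance: absorbed = emitted ⇒ πR²·S(1−A) = 4πR²·σT_eq⁴, so T_eq⁴ = S(1−A)/(4σ).
T_eq = [6810 × 0.29 / (4 × 5.67×10⁻⁸)]^(1/4) = (8.71×10⁹)^(1/4) = 305 K.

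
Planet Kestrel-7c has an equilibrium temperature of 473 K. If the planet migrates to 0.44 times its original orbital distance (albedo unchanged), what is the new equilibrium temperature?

T_eq ≈ 713 K

T_eq ∝ L^(1/4) · d^(−1/2).
T′ = 473 / 0.44^(1/2) = 713 K.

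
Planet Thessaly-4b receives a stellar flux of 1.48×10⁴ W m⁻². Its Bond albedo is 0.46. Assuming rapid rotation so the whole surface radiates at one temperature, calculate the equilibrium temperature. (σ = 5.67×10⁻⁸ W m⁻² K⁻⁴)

T_eq ≈ 433 K

Energy balance: absorbed = emitted ⇒ πR²·S(1−A) = 4πR²·σT_eq⁴, so T_eq⁴ = S(1−A)/(4σ).
T_eq = [1.48×10⁴ × 0.54 / (4 × 5.67×10⁻⁸)]^(1/4) = (3.52×10¹⁰)^(1/4) = 433 K.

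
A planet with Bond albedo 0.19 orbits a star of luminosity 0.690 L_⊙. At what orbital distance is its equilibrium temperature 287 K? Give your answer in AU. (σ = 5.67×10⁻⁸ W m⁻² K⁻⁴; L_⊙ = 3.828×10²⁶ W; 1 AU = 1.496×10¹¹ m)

L = 0.690 × 3.828×10²⁶ = 2.64×10²⁶ W.
From T_eq⁴ = L(1−A)/(16πσd²): d = √[L(1−A)/(16πσT_eq⁴)].
d = √[2.64×10²⁶ × 0.81 / (16π × 5.67×10⁻⁸ × (287)⁴)] = 1.05×10¹¹ m = 0.703 AU.

d ≈ 0.703 AU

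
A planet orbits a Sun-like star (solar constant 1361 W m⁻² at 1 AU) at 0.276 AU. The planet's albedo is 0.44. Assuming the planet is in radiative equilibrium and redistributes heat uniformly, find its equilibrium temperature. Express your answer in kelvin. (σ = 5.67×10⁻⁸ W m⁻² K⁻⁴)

T_eq ≈ 458 K

Flux at 0.276 AU: S = 1361/0.276² = 1.79×10⁴ W m⁻².
Energy balance: absorbed = emitted ⇒ πR²·S(1−A) = 4πR²·σT_eq⁴, so T_eq⁴ = S(1−A)/(4σ).
T_eq = [1.79×10⁴ × 0.56 / (4 × 5.67×10⁻⁸)]^(1/4) = (4.41×10¹⁰)^(1/4) = 458 K.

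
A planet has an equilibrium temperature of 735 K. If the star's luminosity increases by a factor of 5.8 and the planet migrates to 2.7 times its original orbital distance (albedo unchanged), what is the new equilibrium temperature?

T_eq ∝ L^(1/4) · d^(−1/2).
T′ = 735 × 5.8^(1/4) / 2.7^(1/2) = 694 K.

T_eq ≈ 694 K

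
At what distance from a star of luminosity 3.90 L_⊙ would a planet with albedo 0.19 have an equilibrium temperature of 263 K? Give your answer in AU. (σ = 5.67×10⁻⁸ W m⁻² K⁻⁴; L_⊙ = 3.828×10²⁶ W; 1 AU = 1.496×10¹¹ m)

L = 3.90 × 3.828×10²⁶ = 1.49×10²⁷ W.
From T_eq⁴ = L(1−A)/(16πσd²): d = √[L(1−A)/(16πσT_eq⁴)].
d = √[1.49×10²⁷ × 0.81 / (16π × 5.67×10⁻⁸ × (263)⁴)] = 2.98×10¹¹ m = 1.99 AU.

d ≈ 1.99 AU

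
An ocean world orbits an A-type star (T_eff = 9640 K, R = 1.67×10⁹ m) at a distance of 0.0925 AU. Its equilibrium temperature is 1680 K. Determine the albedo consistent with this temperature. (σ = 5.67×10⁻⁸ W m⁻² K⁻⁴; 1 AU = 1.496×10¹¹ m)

d = 0.0925 AU = 1.38×10¹⁰ m.
L = 4πR_⋆²σT_⋆⁴ = 4π(1.67×10⁹)² × 5.67×10⁻⁸ × (9640)⁴ = 1.72×10²⁸ W.
S = L/(4πd²) = 7.13×10⁶ W m⁻².
From T_eq⁴ = S(1−A)/(4σ): 1−A = 4σT_eq⁴/S.
1−A = 4 × 5.67×10⁻⁸ × (1680)⁴ / 7.13×10⁶ = 0.253.

A ≈ 0.75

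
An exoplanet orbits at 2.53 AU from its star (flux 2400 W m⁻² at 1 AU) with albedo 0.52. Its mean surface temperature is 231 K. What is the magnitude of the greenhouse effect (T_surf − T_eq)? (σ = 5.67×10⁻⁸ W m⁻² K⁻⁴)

ΔT ≈ 63.2 K

S = 2400/2.53² = 374.9 W m⁻².
T_eq = [S(1−A)/(4σ)]^(1/4) = [374.9×0.48/(4×5.67×10⁻⁸)]^(1/4) = 167.8 K.
ΔT = T_surf − T_eq = 231 − 167.8.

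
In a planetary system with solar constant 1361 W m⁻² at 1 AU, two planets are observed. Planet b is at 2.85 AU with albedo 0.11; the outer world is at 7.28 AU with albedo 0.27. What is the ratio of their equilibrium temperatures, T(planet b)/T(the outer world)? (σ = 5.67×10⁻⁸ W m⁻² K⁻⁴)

T₁/T₂ ≈ 1.679

T_eq = [S₀(1−A)/(4σd²)]^(1/4), so T ∝ (1−A)^(1/4) / √d.
T₁ = [1361×0.89/(4×5.67×10⁻⁸×2.85²)]^(1/4) = 160.13 K.
T₂ = [1361×0.73/(4×5.67×10⁻⁸×7.28²)]^(1/4) = 95.35 K.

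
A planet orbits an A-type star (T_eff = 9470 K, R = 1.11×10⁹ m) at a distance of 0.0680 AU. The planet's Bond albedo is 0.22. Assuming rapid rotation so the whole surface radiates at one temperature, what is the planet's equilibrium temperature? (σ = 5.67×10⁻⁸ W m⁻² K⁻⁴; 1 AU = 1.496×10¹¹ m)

d = 0.0680 AU = 1.02×10¹⁰ m.
L = 4πR_⋆²σT_⋆⁴ = 4π(1.11×10⁹)² × 5.67×10⁻⁸ × (9470)⁴ = 7.06×10²⁷ W.
S = L/(4πd²) = 5.43×10⁶ W m⁻².
Energy balance: absorbed = emitted ⇒ πR²·S(1−A) = 4πR²·σT_eq⁴, so T_eq⁴ = S(1−A)/(4σ).
T_eq = [5.43×10⁶ × 0.78 / (4 × 5.67×10⁻⁸)]^(1/4) = (1.87×10¹³)^(1/4) = 2080 K.

T_eq ≈ 2080 K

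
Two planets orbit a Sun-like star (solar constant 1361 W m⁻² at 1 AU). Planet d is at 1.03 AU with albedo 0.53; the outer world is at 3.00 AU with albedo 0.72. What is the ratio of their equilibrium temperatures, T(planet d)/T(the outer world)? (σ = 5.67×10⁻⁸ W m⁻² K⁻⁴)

T_eq = [S₀(1−A)/(4σd²)]^(1/4), so T ∝ (1−A)^(1/4) / √d.
T₁ = [1361×0.47/(4×5.67×10⁻⁸×1.03²)]^(1/4) = 227.07 K.
T₂ = [1361×0.28/(4×5.67×10⁻⁸×3.00²)]^(1/4) = 116.89 K.

T₁/T₂ ≈ 1.943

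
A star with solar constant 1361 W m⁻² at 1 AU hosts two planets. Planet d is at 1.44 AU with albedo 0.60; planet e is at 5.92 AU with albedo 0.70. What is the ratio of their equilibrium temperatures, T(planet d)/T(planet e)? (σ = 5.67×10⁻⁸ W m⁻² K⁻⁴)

T₁/T₂ ≈ 2.179

T_eq = [S₀(1−A)/(4σd²)]^(1/4), so T ∝ (1−A)^(1/4) / √d.
T₁ = [1361×0.40/(4×5.67×10⁻⁸×1.44²)]^(1/4) = 184.45 K.
T₂ = [1361×0.30/(4×5.67×10⁻⁸×5.92²)]^(1/4) = 84.66 K.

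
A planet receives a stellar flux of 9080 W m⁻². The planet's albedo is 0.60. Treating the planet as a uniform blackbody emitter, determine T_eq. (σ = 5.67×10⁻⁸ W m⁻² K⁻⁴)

Energy balance: absorbed = emitted ⇒ πR²·S(1−A) = 4πR²·σT_eq⁴, so T_eq⁴ = S(1−A)/(4σ).
T_eq = [9080 × 0.40 / (4 × 5.67×10⁻⁸)]^(1/4) = (1.60×10¹⁰)^(1/4) = 356 K.

T_eq ≈ 356 K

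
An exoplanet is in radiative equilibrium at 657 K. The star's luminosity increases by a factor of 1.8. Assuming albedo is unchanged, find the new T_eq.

T_eq ≈ 761 K

T_eq ∝ L^(1/4) · d^(−1/2).
T′ = 657 × 1.8^(1/4) = 761 K.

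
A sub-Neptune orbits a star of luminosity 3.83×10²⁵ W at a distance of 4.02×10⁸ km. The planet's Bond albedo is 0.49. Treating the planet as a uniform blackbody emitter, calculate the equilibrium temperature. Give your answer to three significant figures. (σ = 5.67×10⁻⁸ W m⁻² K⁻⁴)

d = 4.02×10⁸ km = 4.02×10¹¹ m.
Flux: S = L/(4πd²) = 3.83×10²⁵/(4π×(4.02×10¹¹)²) = 18.9 W m⁻².
Energy balance: absorbed = emitted ⇒ πR²·S(1−A) = 4πR²·σT_eq⁴, so T_eq⁴ = S(1−A)/(4σ).
T_eq = [18.9 × 0.51 / (4 × 5.67×10⁻⁸)]^(1/4) = (4.24×10⁷)^(1/4) = 80.7 K.

T_eq ≈ 80.7 K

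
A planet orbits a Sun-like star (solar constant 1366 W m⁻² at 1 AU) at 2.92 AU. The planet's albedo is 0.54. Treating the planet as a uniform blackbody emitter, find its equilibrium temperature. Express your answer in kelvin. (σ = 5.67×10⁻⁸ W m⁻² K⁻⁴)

T_eq ≈ 134 K

Flux at 2.92 AU: S = 1366/2.92² = 160 W m⁻².
Energy balance: absorbed = emitted ⇒ πR²·S(1−A) = 4πR²·σT_eq⁴, so T_eq⁴ = S(1−A)/(4σ).
T_eq = [160 × 0.46 / (4 × 5.67×10⁻⁸)]^(1/4) = (3.25×10⁸)^(1/4) = 134 K.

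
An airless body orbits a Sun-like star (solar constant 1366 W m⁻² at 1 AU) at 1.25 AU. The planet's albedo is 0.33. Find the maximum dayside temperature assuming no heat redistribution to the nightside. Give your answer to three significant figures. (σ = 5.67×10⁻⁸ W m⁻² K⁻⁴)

T_ss ≈ 319 K

Flux at 1.25 AU: S = 1366/1.25² = 874 W m⁻².
With no redistribution each surface element balances locally: S(1−A) = σT⁴.
T = [874 × 0.67 / 5.67×10⁻⁸]^(1/4) = (1.03×10¹⁰)^(1/4) = 319 K.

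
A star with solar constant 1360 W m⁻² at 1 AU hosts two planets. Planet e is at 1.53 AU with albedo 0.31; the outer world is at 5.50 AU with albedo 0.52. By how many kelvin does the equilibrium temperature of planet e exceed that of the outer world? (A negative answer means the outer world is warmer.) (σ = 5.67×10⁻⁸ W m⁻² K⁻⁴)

ΔT ≈ 106.3 K

T_eq = [S₀(1−A)/(4σd²)]^(1/4), so T ∝ (1−A)^(1/4) / √d.
T₁ = [1360×0.69/(4×5.67×10⁻⁸×1.53²)]^(1/4) = 205.04 K.
T₂ = [1360×0.48/(4×5.67×10⁻⁸×5.50²)]^(1/4) = 98.76 K.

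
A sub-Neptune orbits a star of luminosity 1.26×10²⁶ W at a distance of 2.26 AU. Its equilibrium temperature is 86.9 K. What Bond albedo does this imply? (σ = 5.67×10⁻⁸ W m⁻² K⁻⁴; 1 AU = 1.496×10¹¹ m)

A ≈ 0.85

d = 2.26 AU = 3.38×10¹¹ m.
Flux: S = L/(4πd²) = 1.26×10²⁶/(4π×(3.38×10¹¹)²) = 87.7 W m⁻².
From T_eq⁴ = S(1−A)/(4σ): 1−A = 4σT_eq⁴/S.
1−A = 4 × 5.67×10⁻⁸ × (86.9)⁴ / 87.7 = 0.147.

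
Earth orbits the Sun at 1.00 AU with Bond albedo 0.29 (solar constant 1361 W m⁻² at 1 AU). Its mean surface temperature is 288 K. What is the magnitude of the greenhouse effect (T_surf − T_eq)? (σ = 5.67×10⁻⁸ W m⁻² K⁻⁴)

S = 1361/1.00² = 1361 W m⁻².
T_eq = [S(1−A)/(4σ)]^(1/4) = [1361×0.71/(4×5.67×10⁻⁸)]^(1/4) = 255.5 K.
ΔT = T_surf − T_eq = 288 − 255.5.

ΔT ≈ 32.5 K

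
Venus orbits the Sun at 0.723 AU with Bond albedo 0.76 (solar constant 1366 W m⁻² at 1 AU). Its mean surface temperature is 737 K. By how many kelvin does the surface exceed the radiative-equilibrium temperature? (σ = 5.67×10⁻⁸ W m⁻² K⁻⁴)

ΔT ≈ 507.7 K

S = 1366/0.723² = 2613 W m⁻².
T_eq = [S(1−A)/(4σ)]^(1/4) = [2613×0.24/(4×5.67×10⁻⁸)]^(1/4) = 229.3 K.
ΔT = T_surf − T_eq = 737 − 229.3.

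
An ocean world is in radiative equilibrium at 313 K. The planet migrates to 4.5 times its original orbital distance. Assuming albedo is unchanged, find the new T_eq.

T_eq ∝ L^(1/4) · d^(−1/2).
T′ = 313 / 4.5^(1/2) = 148 K.

T_eq ≈ 148 K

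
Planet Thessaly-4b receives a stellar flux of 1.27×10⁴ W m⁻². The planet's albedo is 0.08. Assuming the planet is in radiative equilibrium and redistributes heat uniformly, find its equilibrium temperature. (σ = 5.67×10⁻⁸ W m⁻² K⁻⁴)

T_eq ≈ 476 K

Energy balance: absorbed = emitted ⇒ πR²·S(1−A) = 4πR²·σT_eq⁴, so T_eq⁴ = S(1−A)/(4σ).
T_eq = [1.27×10⁴ × 0.92 / (4 × 5.67×10⁻⁸)]^(1/4) = (5.15×10¹⁰)^(1/4) = 476 K.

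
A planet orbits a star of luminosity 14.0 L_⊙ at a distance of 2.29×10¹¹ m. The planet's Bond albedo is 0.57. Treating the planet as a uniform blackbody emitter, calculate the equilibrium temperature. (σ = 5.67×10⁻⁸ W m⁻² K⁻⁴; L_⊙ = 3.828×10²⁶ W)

T_eq ≈ 352 K

L = 14.0 × 3.828×10²⁶ = 5.36×10²⁷ W.
Flux: S = L/(4πd²) = 5.36×10²⁷/(4π×(2.29×10¹¹)²) = 8130 W m⁻².
Energy balance: absorbed = emitted ⇒ πR²·S(1−A) = 4πR²·σT_eq⁴, so T_eq⁴ = S(1−A)/(4σ).
T_eq = [8130 × 0.43 / (4 × 5.67×10⁻⁸)]^(1/4) = (1.54×10¹⁰)^(1/4) = 352 K.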